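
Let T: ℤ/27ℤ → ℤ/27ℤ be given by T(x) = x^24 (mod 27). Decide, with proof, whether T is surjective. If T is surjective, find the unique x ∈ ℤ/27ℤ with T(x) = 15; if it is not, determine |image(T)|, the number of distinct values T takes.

T(0) = 0^24 = 0.
T(3): Repeated squaring mod 27: 3^1 ≡ 3, 3^2 ≡ 3² = 9, 3^4 ≡ 9² = 81 ≡ 0, 3^8 ≡ 0² = 0, 3^16 ≡ 0² = 0. Since 24 = 16 + 8, 3^24 ≡ 0·0: 0·0 = 0. So 3^24 ≡ 0 (mod 27).
So T(0) = T(3) = 0 while 0 ≠ 3, so T is not injective.
A non-injective map from the 27-element set ℤ/27ℤ to itself takes at most 26 distinct values, so it cannot be surjective. Thus T is not surjective.
Since T is not surjective, we determine |image(T)|. Computing x^24 mod 27 for each x (by repeated squaring, reducing mod 27 at every step), the values T(0), T(1), …, T(26) are: 0, 1, 10, 0, 19, 19, 0, 10, 1, 0, 1, 10, 0, 19, 19, 0, 10, 1, 0, 1, 10, 0, 19, 19, 0, 10, 1.
The distinct values are {0, 1, 10, 19}; there are 4 of them.

4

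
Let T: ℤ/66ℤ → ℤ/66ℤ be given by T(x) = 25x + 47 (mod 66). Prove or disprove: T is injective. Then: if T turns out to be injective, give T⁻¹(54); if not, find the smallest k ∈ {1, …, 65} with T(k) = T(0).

Recall: T is injective if T(u) = T(v) implies u = v.
Suppose T(u) = T(v) in ℤ/66ℤ. Then 25u + 47 ≡ 25v + 47 (mod 66), so 25(u − v) ≡ 0 (mod 66).
Since gcd(25, 66) = 1, 25 is invertible modulo 66, so u − v ≡ 0 (mod 66), i.e. u = v.
Hence T is injective.
We now compute 25⁻¹ mod 66 explicitly. Euclid's algorithm: 66 = 2·25 + 16, 25 = 1·16 + 9, 16 = 1·9 + 7, 9 = 1·7 + 2, 7 = 3·2 + 1; back-substituting gives 1 = 37·25 − 14·66, so 25⁻¹ ≡ 37 (mod 66).
Since T is injective, we find T⁻¹(54): we need 25x ≡ 54 − 47 ≡ 7 (mod 66). Using 25⁻¹ = 37: x ≡ 37·7 = 259 = 3·66 + 61, so x = 61.
Check: T(61) = 25·61 + 47 = 1572 = 23·66 + 54 ≡ 54 (mod 66).

61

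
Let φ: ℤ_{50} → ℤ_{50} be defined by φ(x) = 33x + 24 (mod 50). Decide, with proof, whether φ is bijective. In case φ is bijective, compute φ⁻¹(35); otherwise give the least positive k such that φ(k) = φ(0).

Suppose φ(a) = φ(b) in ℤ_{50}. Then 33a + 24 ≡ 33b + 24 (mod 50), hence 33(a − b) ≡ 0 (mod 50).
Since gcd(33, 50) = 1, 33 is invertible modulo 50, thus a − b ≡ 0 (mod 50), i.e. a = b.
We now compute 33⁻¹ mod 50 explicitly. Euclid's algorithm: 50 = 1·33 + 17, 33 = 1·17 + 16, 17 = 1·16 + 1; back-substituting gives 1 = 47·33 − 31·50, so 33⁻¹ ≡ 47 (mod 50).
Then y ↦ 47(y − 24) is a two-sided inverse to φ, so every y ∈ ℤ_{50} has a preimage.
So φ is bijective.
Since φ is bijective, we find φ⁻¹(35): we need 33x ≡ 35 − 24 ≡ 11 (mod 50). Using 33⁻¹ = 47: x ≡ 47·11 = 517 = 10·50 + 17, so x = 17.
Check: φ(17) = 33·17 + 24 = 585 = 11·50 + 35 ≡ 35 (mod 50).

17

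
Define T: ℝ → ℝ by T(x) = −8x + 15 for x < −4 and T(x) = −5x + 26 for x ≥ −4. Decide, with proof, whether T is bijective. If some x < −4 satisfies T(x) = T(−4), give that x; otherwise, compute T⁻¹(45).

Both pieces are strictly decreasing (slopes −8 and −5), so each is injective on its own interval.
The left piece maps (−∞, −4) onto (47, ∞); the right piece maps [−4, ∞) onto (−∞, 46].
The images leave a gap (47 has no preimage), so T is not surjective, hence not bijective.
Because the two images are disjoint, no x < −4 has T(x) = T(−4), so we compute T⁻¹(45): 45 lies in (−∞, 46], so solve −5x + 26 = 45: x = (45 − 26)/(−5) = −19/5.

-19/5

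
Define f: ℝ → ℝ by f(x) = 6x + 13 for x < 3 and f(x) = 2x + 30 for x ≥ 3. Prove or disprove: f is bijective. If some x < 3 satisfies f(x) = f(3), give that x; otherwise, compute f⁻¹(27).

Both pieces are strictly increasing (slopes 6 and 2), so each is injective on its own interval.
The left piece maps (−∞, 3) onto (−∞, 31); the right piece maps [3, ∞) onto [36, ∞).
The images leave a gap (31 has no preimage), so f is not surjective, hence not bijective.
Because the two images are disjoint, no x < 3 has f(x) = f(3), so we compute f⁻¹(27): 27 lies in (−∞, 31), so solve 6x + 13 = 27: x = (27 − 13)/6 = 7/3.

7/3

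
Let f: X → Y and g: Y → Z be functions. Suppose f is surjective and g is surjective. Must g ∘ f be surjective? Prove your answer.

Let c ∈ Z. Since g is surjective, there is b ∈ Y with g(b) = c. Since f is surjective, there is a ∈ X with f(a) = b.
Then (g ∘ f)(a) = g(b) = c. So g ∘ f is surjective.

surjective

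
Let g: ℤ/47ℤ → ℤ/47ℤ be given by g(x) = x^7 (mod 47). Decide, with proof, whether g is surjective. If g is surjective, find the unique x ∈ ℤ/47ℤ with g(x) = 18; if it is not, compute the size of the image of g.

24

Since 47 is prime, the nonzero elements of ℤ/47ℤ form a cyclic group of order 46.
As gcd(7, 46) = 1, raising to the 7th power is a bijection on this group: if x_1^7 ≡ x_2^7 then (x_1x_2^{−1})^7 = 1, and the only element of order dividing gcd(7, 46) = 1 is 1, so x_1 = x_2.
With g(0) = 0 this makes g injective on all of ℤ/47ℤ, hence bijective (finite equal-size domain and codomain). In particular g is surjective.
Since g is surjective, we find the preimage of 18. The inverse of x ↦ x^7 on (ℤ/47ℤ)^× is x ↦ x^33, because 7·33 = 231 = 5·46 + 1 ≡ 1 (mod 46) and x^{46} = 1 for x ≠ 0 (Fermat). So g⁻¹(18) = 18^33 mod 47.
Repeated squaring mod 47: 18^1 ≡ 18, 18^2 ≡ 18² = 324 ≡ 42, 18^4 ≡ 42² = 1764 ≡ 25, 18^8 ≡ 25² = 625 ≡ 14, 18^16 ≡ 14² = 196 ≡ 8, 18^32 ≡ 8² = 64 ≡ 17. Since 33 = 32 + 1, 18^33 ≡ 17·18: 17·18 = 306 ≡ 24. So 18^33 ≡ 24 (mod 47).
Hence g⁻¹(18) = 24.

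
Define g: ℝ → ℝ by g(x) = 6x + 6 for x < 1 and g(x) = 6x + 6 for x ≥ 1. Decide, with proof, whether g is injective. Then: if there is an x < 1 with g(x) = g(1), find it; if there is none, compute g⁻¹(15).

3/2

Both pieces are strictly increasing (slopes 6 and 6), so each is injective on its own interval.
The left piece maps (−∞, 1) onto (−∞, 12); the right piece maps [1, ∞) onto [12, ∞).
These images are disjoint, so no value is attained by both pieces. So g is injective.
Because the two images are disjoint, no x < 1 has g(x) = g(1), so we compute g⁻¹(15): 15 lies in [12, ∞), so solve 6x + 6 = 15: x = (15 − 6)/6 = 3/2.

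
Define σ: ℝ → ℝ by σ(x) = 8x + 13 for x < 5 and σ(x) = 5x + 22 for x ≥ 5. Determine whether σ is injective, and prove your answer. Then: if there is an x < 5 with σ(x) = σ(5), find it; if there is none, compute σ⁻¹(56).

Both pieces are strictly increasing (slopes 8 and 5), so each is injective on its own interval.
The left piece maps (−∞, 5) onto (−∞, 53); the right piece maps [5, ∞) onto [47, ∞).
These images overlap. In particular σ(5) = 47 (right piece), and solving 8x + 13 = 47 on the left piece gives x = 17/4 < 5.
So σ(17/4) = σ(5) with 17/4 ≠ 5, and σ is not injective. This x = 17/4 is the requested value below 5.

17/4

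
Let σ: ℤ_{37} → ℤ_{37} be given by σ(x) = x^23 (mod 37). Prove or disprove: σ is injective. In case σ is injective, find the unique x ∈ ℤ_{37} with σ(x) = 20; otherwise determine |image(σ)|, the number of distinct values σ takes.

5

Since 37 is prime, the nonzero elements of ℤ_{37} form a cyclic group of order 36.
As gcd(23, 36) = 1, raising to the 23rd power is a bijection on this group: if a^23 ≡ b^23 then (ab^{−1})^23 = 1, and the only element of order dividing gcd(23, 36) = 1 is 1, so a = b.
With σ(0) = 0 this makes σ injective on all of ℤ_{37}, hence bijective (finite equal-size domain and codomain). In particular σ is injective.
Since σ is injective, we find the preimage of 20. The inverse of x ↦ x^23 on (ℤ_{37})^× is x ↦ x^11, because 23·11 = 253 = 7·36 + 1 ≡ 1 (mod 36) and x^{36} = 1 for x ≠ 0 (Fermat). So σ⁻¹(20) = 20^11 mod 37.
Repeated squaring mod 37: 20^1 ≡ 20, 20^2 ≡ 20² = 400 ≡ 30, 20^4 ≡ 30² = 900 ≡ 12, 20^8 ≡ 12² = 144 ≡ 33. Since 11 = 8 + 2 + 1, 20^11 ≡ 33·30·20: 33·30 = 990 ≡ 28, then 28·20 = 560 ≡ 5. So 20^11 ≡ 5 (mod 37).
Hence σ⁻¹(20) = 5.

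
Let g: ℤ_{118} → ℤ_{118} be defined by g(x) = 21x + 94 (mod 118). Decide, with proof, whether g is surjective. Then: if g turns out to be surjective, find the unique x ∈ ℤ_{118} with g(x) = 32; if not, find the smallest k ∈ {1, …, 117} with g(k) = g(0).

Since gcd(21, 118) = 1, 21 is invertible modulo 118. Euclid's algorithm: 118 = 5·21 + 13, 21 = 1·13 + 8, 13 = 1·8 + 5, 8 = 1·5 + 3, 5 = 1·3 + 2, 3 = 1·2 + 1; back-substituting gives 1 = 45·21 − 8·118, so 21⁻¹ ≡ 45 (mod 118).
For any y ∈ ℤ_{118}, x = 45(y − 94) mod 118 satisfies g(x) = 21·45(y − 94) + 94 ≡ y (since 21·45 ≡ 1 mod 118). So every y has a preimage.
Thus g is surjective.
Since g is surjective, we find g⁻¹(32): we need 21x ≡ 32 − 94 ≡ 56 (mod 118). Using 21⁻¹ = 45: x ≡ 45·56 = 2520 = 21·118 + 42, so x = 42.
Check: g(42) = 21·42 + 94 = 976 = 8·118 + 32 ≡ 32 (mod 118).

42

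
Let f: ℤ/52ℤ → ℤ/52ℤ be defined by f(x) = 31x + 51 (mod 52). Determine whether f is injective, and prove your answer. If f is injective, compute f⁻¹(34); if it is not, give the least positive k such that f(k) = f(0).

33

If f(x_1) = f(x_2), then 31x_1 ≡ 31x_2 (mod 52). Because gcd(31, 52) = 1, we may cancel 31 to get x_1 ≡ x_2 (mod 52).
Hence f is injective.
We now compute 31⁻¹ mod 52 explicitly. Euclid's algorithm: 52 = 1·31 + 21, 31 = 1·21 + 10, 21 = 2·10 + 1; back-substituting gives 1 = 47·31 − 28·52, so 31⁻¹ ≡ 47 (mod 52).
Since f is injective, we compute f⁻¹(34): solve 31x + 51 ≡ 34 (mod 52), i.e. 31x ≡ 35 (mod 52).
Multiplying by 31⁻¹ = 47 gives x ≡ 47·35 = 1645 = 31·52 + 33 ≡ 33 (mod 52).
Check: f(33) = 31·33 + 51 = 1074 = 20·52 + 34 ≡ 34 (mod 52).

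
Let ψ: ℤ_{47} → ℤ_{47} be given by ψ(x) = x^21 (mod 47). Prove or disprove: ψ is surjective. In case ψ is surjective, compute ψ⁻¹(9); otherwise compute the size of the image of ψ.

Since 47 is prime, the nonzero elements of ℤ_{47} form a cyclic group of order 46.
As gcd(21, 46) = 1, raising to the 21st power is a bijection on this group: if u^21 ≡ v^21 then (uv^{−1})^21 = 1, and the only element of order dividing gcd(21, 46) = 1 is 1, so u = v.
With ψ(0) = 0 this makes ψ injective on all of ℤ_{47}, hence bijective (finite equal-size domain and codomain). In particular ψ is surjective.
Since ψ is surjective, we find the preimage of 9. The inverse of x ↦ x^21 on (ℤ_{47})^× is x ↦ x^11, because 21·11 = 231 = 5·46 + 1 ≡ 1 (mod 46) and x^{46} = 1 for x ≠ 0 (Fermat). So ψ⁻¹(9) = 9^11 mod 47.
Repeated squaring mod 47: 9^1 ≡ 9, 9^2 ≡ 9² = 81 ≡ 34, 9^4 ≡ 34² = 1156 ≡ 28, 9^8 ≡ 28² = 784 ≡ 32. Since 11 = 8 + 2 + 1, 9^11 ≡ 32·34·9: 32·34 = 1088 ≡ 7, then 7·9 = 63 ≡ 16. So 9^11 ≡ 16 (mod 47).
Hence ψ⁻¹(9) = 16.

16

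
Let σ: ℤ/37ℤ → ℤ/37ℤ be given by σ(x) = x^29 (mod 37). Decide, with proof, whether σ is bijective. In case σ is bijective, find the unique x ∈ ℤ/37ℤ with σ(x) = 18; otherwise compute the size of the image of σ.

Since 37 is prime, the nonzero elements of ℤ/37ℤ form a cyclic group of order 36.
As gcd(29, 36) = 1, raising to the 29th power is a bijection on this group: if x_1^29 ≡ x_2^29 then (x_1x_2^{−1})^29 = 1, and the only element of order dividing gcd(29, 36) = 1 is 1, so x_1 = x_2.
With σ(0) = 0 this makes σ injective on all of ℤ/37ℤ, hence bijective (finite equal-size domain and codomain). In particular σ is bijective.
Since σ is bijective, we find the preimage of 18. The inverse of x ↦ x^29 on (ℤ/37ℤ)^× is x ↦ x^5, because 29·5 = 145 = 4·36 + 1 ≡ 1 (mod 36) and x^{36} = 1 for x ≠ 0 (Fermat). So σ⁻¹(18) = 18^5 mod 37.
Repeated squaring mod 37: 18^1 ≡ 18, 18^2 ≡ 18² = 324 ≡ 28, 18^4 ≡ 28² = 784 ≡ 7. Since 5 = 4 + 1, 18^5 ≡ 7·18: 7·18 = 126 ≡ 15. So 18^5 ≡ 15 (mod 37).
Hence σ⁻¹(18) = 15.

15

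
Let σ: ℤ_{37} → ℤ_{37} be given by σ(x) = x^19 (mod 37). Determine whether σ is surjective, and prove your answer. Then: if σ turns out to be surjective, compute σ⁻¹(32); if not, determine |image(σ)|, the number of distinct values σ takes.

Since 37 is prime, the nonzero elements of ℤ_{37} form a cyclic group of order 36.
As gcd(19, 36) = 1, raising to the 19th power is a bijection on this group: if u^19 ≡ v^19 then (uv^{−1})^19 = 1, and the only element of order dividing gcd(19, 36) = 1 is 1, so u = v.
With σ(0) = 0 this makes σ injective on all of ℤ_{37}, hence bijective (finite equal-size domain and codomain). In particular σ is surjective.
Since σ is surjective, we find the preimage of 32. The inverse of x ↦ x^19 on (ℤ_{37})^× is x ↦ x^19, because 19·19 = 361 = 10·36 + 1 ≡ 1 (mod 36) and x^{36} = 1 for x ≠ 0 (Fermat). So σ⁻¹(32) = 32^19 mod 37.
Repeated squaring mod 37: 32^1 ≡ 32, 32^2 ≡ 32² = 1024 ≡ 25, 32^4 ≡ 25² = 625 ≡ 33, 32^8 ≡ 33² = 1089 ≡ 16, 32^16 ≡ 16² = 256 ≡ 34. Since 19 = 16 + 2 + 1, 32^19 ≡ 34·25·32: 34·25 = 850 ≡ 36, then 36·32 = 1152 ≡ 5. So 32^19 ≡ 5 (mod 37).
Hence σ⁻¹(32) = 5.

5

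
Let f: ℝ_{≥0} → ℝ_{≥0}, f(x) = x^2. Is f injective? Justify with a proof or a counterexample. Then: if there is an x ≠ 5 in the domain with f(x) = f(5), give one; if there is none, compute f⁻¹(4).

2

On ℝ_{≥0}, x ↦ x^2 is strictly increasing, so f(u) = f(v) forces u = v. Hence f is injective.
Since x ↦ x^2 is strictly increasing on ℝ_{≥0}, it is injective there, so no x ≠ 5 in the domain has f(x) = f(5). We therefore compute f⁻¹(4) = 4^{1/2} = 2 (indeed 2^2 = 4).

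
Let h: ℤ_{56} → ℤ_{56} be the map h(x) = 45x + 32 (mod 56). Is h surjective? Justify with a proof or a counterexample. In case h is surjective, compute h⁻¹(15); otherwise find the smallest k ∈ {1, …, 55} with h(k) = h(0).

Since gcd(45, 56) = 1, 45 is invertible modulo 56. Euclid's algorithm: 56 = 1·45 + 11, 45 = 4·11 + 1; back-substituting gives 1 = 5·45 − 4·56, so 45⁻¹ ≡ 5 (mod 56).
For any y ∈ ℤ_{56}, x = 5(y − 32) mod 56 satisfies h(x) = 45·5(y − 32) + 32 ≡ y (since 45·5 ≡ 1 mod 56). So every y has a preimage.
So h is surjective.
Since h is surjective, we find h⁻¹(15): we need 45x ≡ 15 − 32 ≡ 39 (mod 56). Using 45⁻¹ = 5: x ≡ 5·39 = 195 = 3·56 + 27, so x = 27.
Check: h(27) = 45·27 + 32 = 1247 = 22·56 + 15 ≡ 15 (mod 56).

27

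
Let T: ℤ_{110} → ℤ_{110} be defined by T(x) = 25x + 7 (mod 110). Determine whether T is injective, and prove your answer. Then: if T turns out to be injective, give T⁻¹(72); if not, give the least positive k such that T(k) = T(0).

22

We have gcd(25, 110) = 5 > 1. Taking s = 0 and t = 22: T(0) = 7 and T(22) = 25·22 + 7 = 557 ≡ 7 (mod 110).
So T(0) = T(22) while 0 ≠ 22, thus T is not injective.
Since T is not injective, we find the least positive k with T(k) = T(0): this means 25k ≡ 0 (mod 110), i.e. 110 ∣ 25k. Since gcd(25, 110) = 5, dividing through by 5 this holds exactly when 22 ∣ 5k, and as gcd(5, 22) = 1, exactly when 22 ∣ k.
The smallest positive such k is 22.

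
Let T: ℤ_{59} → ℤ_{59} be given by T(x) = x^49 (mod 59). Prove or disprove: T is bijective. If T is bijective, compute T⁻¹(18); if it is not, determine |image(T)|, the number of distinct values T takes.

Since 59 is prime, the nonzero elements of ℤ_{59} form a cyclic group of order 58.
As gcd(49, 58) = 1, raising to the 49th power is a bijection on this group: if u^49 ≡ v^49 then (uv^{−1})^49 = 1, and the only element of order dividing gcd(49, 58) = 1 is 1, so u = v.
With T(0) = 0 this makes T injective on all of ℤ_{59}, hence bijective (finite equal-size domain and codomain). In particular T is bijective.
Since T is bijective, we find the preimage of 18. The inverse of x ↦ x^49 on (ℤ_{59})^× is x ↦ x^45, because 49·45 = 2205 = 38·58 + 1 ≡ 1 (mod 58) and x^{58} = 1 for x ≠ 0 (Fermat). So T⁻¹(18) = 18^45 mod 59.
Repeated squaring mod 59: 18^1 ≡ 18, 18^2 ≡ 18² = 324 ≡ 29, 18^4 ≡ 29² = 841 ≡ 15, 18^8 ≡ 15² = 225 ≡ 48, 18^16 ≡ 48² = 2304 ≡ 3, 18^32 ≡ 3² = 9. Since 45 = 32 + 8 + 4 + 1, 18^45 ≡ 9·48·15·18: 9·48 = 432 ≡ 19, then 19·15 = 285 ≡ 49, then 49·18 = 882 ≡ 56. So 18^45 ≡ 56 (mod 59).
Hence T⁻¹(18) = 56.

56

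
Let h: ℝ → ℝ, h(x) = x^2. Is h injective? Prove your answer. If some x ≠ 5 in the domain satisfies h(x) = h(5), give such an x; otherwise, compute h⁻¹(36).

h(5) = 25 = (−5)^2 = h(−5) (since 2 is even), with 5 ≠ −5. So h is not injective.
For the follow-up, such an x exists: taking x = −5 ∈ ℝ gives h(−5) = 25 = h(5) with −5 ≠ 5.

-5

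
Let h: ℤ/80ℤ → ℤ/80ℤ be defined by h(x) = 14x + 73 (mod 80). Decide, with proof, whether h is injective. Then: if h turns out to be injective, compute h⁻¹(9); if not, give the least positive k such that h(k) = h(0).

40

We have gcd(14, 80) = 2 > 1. Taking s = 0 and t = 40: h(0) = 73 and h(40) = 14·40 + 73 = 633 ≡ 73 (mod 80).
So h(0) = h(40) while 0 ≠ 40, so h is not injective.
Since h is not injective, we find the least positive k with h(k) = h(0): this means 14k ≡ 0 (mod 80), i.e. 80 ∣ 14k. Since gcd(14, 80) = 2, dividing through by 2 this holds exactly when 40 ∣ 7k, and as gcd(7, 40) = 1, exactly when 40 ∣ k.
The smallest positive such k is 40.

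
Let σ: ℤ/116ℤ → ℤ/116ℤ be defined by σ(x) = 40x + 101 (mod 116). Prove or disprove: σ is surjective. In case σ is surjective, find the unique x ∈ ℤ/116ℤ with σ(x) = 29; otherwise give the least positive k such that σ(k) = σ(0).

29

Since gcd(40, 116) = 4, we have 40x ≡ 0 (mod 4) for all x, so σ(x) ≡ 1 (mod 4).
But 0 ≢ 1 (mod 4), so 0 ∈ ℤ/116ℤ has no preimage. Thus σ is not surjective.
Since σ is not surjective, we find the least positive k with σ(k) = σ(0): this means 40k ≡ 0 (mod 116), i.e. 116 ∣ 40k. Since gcd(40, 116) = 4, dividing through by 4 this holds exactly when 29 ∣ 10k, and as gcd(10, 29) = 1, exactly when 29 ∣ k.
The smallest positive such k is 29.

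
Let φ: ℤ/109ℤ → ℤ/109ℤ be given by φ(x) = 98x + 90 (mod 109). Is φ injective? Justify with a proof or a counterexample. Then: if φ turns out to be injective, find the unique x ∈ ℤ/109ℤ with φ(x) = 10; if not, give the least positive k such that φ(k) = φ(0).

If φ(a) = φ(b), then 98a ≡ 98b (mod 109). Because gcd(98, 109) = 1, we may cancel 98 to get a ≡ b (mod 109).
Hence φ is injective.
We now compute 98⁻¹ mod 109 explicitly. Euclid's algorithm: 109 = 1·98 + 11, 98 = 8·11 + 10, 11 = 1·10 + 1; back-substituting gives 1 = 99·98 − 89·109, so 98⁻¹ ≡ 99 (mod 109).
Since φ is injective, we find φ⁻¹(10): we need 98x ≡ 10 − 90 ≡ 29 (mod 109). Using 98⁻¹ = 99: x ≡ 99·29 = 2871 = 26·109 + 37, so x = 37.
Check: φ(37) = 98·37 + 90 = 3716 = 34·109 + 10 ≡ 10 (mod 109).

37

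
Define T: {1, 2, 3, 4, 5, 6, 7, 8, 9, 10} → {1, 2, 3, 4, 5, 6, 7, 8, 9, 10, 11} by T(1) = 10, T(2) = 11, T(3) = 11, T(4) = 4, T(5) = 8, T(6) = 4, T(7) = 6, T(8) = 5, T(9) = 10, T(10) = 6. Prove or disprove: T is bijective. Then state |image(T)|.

6

T(2) = 11 = T(3) with 2 ≠ 3, so T is not injective, hence not bijective.
The image of T is {4, 5, 6, 8, 10, 11}, which has 6 elements.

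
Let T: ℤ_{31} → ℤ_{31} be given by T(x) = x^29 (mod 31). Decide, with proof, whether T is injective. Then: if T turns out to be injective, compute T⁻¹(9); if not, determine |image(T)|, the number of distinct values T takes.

Since 31 is prime, the nonzero elements of ℤ_{31} form a cyclic group of order 30.
As gcd(29, 30) = 1, raising to the 29th power is a bijection on this group: if a^29 ≡ b^29 then (ab^{−1})^29 = 1, and the only element of order dividing gcd(29, 30) = 1 is 1, so a = b.
With T(0) = 0 this makes T injective on all of ℤ_{31}, hence bijective (finite equal-size domain and codomain). In particular T is injective.
Since T is injective, we find the preimage of 9. The inverse of x ↦ x^29 on (ℤ_{31})^× is x ↦ x^29, because 29·29 = 841 = 28·30 + 1 ≡ 1 (mod 30) and x^{30} = 1 for x ≠ 0 (Fermat). So T⁻¹(9) = 9^29 mod 31.
Repeated squaring mod 31: 9^1 ≡ 9, 9^2 ≡ 9² = 81 ≡ 19, 9^4 ≡ 19² = 361 ≡ 20, 9^8 ≡ 20² = 400 ≡ 28, 9^16 ≡ 28² = 784 ≡ 9. Since 29 = 16 + 8 + 4 + 1, 9^29 ≡ 9·28·20·9: 9·28 = 252 ≡ 4, then 4·20 = 80 ≡ 18, then 18·9 = 162 ≡ 7. So 9^29 ≡ 7 (mod 31).
Hence T⁻¹(9) = 7.

7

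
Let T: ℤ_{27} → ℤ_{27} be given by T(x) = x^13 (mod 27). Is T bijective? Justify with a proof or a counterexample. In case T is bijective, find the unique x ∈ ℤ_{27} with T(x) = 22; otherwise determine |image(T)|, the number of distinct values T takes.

19

T(0) = 0^13 = 0.
T(3): Repeated squaring mod 27: 3^1 ≡ 3, 3^2 ≡ 3² = 9, 3^4 ≡ 9² = 81 ≡ 0, 3^8 ≡ 0² = 0. Since 13 = 8 + 4 + 1, 3^13 ≡ 0·0·3: 0·0 = 0, then 0·3 = 0. So 3^13 ≡ 0 (mod 27).
So T(0) = T(3) = 0 while 0 ≠ 3, so T is not injective, hence not bijective.
Since T is not bijective, we determine |image(T)|. Computing x^13 mod 27 for each x (by repeated squaring, reducing mod 27 at every step), the values T(0), T(1), …, T(26) are: 0, 1, 11, 0, 13, 23, 0, 25, 8, 0, 10, 20, 0, 22, 5, 0, 7, 17, 0, 19, 2, 0, 4, 14, 0, 16, 26.
The distinct values are {0, 1, 2, 4, 5, 7, 8, 10, 11, 13, 14, 16, 17, 19, 20, 22, 23, 25, 26}; there are 19 of them.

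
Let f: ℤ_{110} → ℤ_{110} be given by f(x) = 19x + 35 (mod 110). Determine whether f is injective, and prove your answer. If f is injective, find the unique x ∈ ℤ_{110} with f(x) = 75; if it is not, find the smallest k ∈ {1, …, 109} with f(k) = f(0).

Recall that f is injective if f(u) = f(v) implies u = v.
If f(u) = f(v), then 19u ≡ 19v (mod 110). Because gcd(19, 110) = 1, we may cancel 19 to get u ≡ v (mod 110).
Therefore f is injective.
We now compute 19⁻¹ mod 110 explicitly. Euclid's algorithm: 110 = 5·19 + 15, 19 = 1·15 + 4, 15 = 3·4 + 3, 4 = 1·3 + 1; back-substituting gives 1 = 29·19 − 5·110, so 19⁻¹ ≡ 29 (mod 110).
Since f is injective, we find f⁻¹(75): we need 19x ≡ 75 − 35 ≡ 40 (mod 110). Using 19⁻¹ = 29: x ≡ 29·40 = 1160 = 10·110 + 60, so x = 60.
Check: f(60) = 19·60 + 35 = 1175 = 10·110 + 75 ≡ 75 (mod 110).

60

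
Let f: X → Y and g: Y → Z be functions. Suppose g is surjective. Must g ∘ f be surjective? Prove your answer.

No. Take X = {1}, Y = Z = {1, 2, 3, 4}, f(1) = 1, and g = identity (surjective).
Then (g ∘ f)(1) = 1, and 4 ∈ Z has no preimage under g ∘ f, so g ∘ f is not surjective.

not surjective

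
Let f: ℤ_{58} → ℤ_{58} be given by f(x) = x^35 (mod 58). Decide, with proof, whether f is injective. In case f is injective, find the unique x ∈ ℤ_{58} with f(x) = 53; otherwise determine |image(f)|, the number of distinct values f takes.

f(4): Repeated squaring mod 58: 4^1 ≡ 4, 4^2 ≡ 4² = 16, 4^4 ≡ 16² = 256 ≡ 24, 4^8 ≡ 24² = 576 ≡ 54, 4^16 ≡ 54² = 2916 ≡ 16, 4^32 ≡ 16² = 256 ≡ 24. Since 35 = 32 + 2 + 1, 4^35 ≡ 24·16·4: 24·16 = 384 ≡ 36, then 36·4 = 144 ≡ 28. So 4^35 ≡ 28 (mod 58).
f(6): Repeated squaring mod 58: 6^1 ≡ 6, 6^2 ≡ 6² = 36, 6^4 ≡ 36² = 1296 ≡ 20, 6^8 ≡ 20² = 400 ≡ 52, 6^16 ≡ 52² = 2704 ≡ 36, 6^32 ≡ 36² = 1296 ≡ 20. Since 35 = 32 + 2 + 1, 6^35 ≡ 20·36·6: 20·36 = 720 ≡ 24, then 24·6 = 144 ≡ 28. So 6^35 ≡ 28 (mod 58).
So f(4) = f(6) = 28 while 4 ≠ 6, so f is not injective.
Since f is not injective, we determine |image(f)|. Computing x^35 mod 58 for each x (by repeated squaring, reducing mod 58 at every step), the values f(0), f(1), …, f(57) are: 0, 1, 12, 41, 28, 57, 28, 1, 46, 57, 46, 41, 46, 57, 12, 17, 30, 41, 46, 41, 30, 41, 28, 1, 30, 1, 46, 17, 28, 29, 30, 41, 12, 57, 28, 57, 30, 17, 28, 17, 12, 17, 28, 41, 46, 1, 12, 17, 12, 1, 12, 57, 30, 1, 30, 17, 46, 57.
The distinct values are {0, 1, 12, 17, 28, 29, 30, 41, 46, 57}; there are 10 of them.

10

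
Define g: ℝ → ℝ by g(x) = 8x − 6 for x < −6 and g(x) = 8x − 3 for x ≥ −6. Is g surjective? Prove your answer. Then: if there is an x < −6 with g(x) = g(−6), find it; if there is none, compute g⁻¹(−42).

Both pieces are strictly increasing (slopes 8 and 8), so each is injective on its own interval.
The left piece maps (−∞, −6) onto (−∞, −54); the right piece maps [−6, ∞) onto [−51, ∞).
The union (−∞, −54) ∪ [−51, ∞) omits the interval between −54 and −51; in particular −54 has no preimage. So g is not surjective.
Because the two images are disjoint, no x < −6 has g(x) = g(−6), so we compute g⁻¹(−42): −42 lies in [−51, ∞), so solve 8x − 3 = −42: x = (−42 + 3)/8 = −39/8.

-39/8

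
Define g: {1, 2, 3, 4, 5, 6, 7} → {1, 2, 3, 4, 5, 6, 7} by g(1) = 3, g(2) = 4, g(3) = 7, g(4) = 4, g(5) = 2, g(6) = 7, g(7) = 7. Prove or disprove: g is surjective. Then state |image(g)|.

No element maps to 1, so g is not surjective.
The image of g is {2, 3, 4, 7}, which has 4 elements.

4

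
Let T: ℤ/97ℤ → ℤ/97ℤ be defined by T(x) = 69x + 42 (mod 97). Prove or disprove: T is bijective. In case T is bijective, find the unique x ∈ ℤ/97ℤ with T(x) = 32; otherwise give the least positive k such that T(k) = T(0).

35

Suppose T(s) = T(t) in ℤ/97ℤ. Then 69s + 42 ≡ 69t + 42 (mod 97), so 69(s − t) ≡ 0 (mod 97).
Since gcd(69, 97) = 1, 69 is invertible modulo 97, thus s − t ≡ 0 (mod 97), i.e. s = t.
We now compute 69⁻¹ mod 97 explicitly. Euclid's algorithm: 97 = 1·69 + 28, 69 = 2·28 + 13, 28 = 2·13 + 2, 13 = 6·2 + 1; back-substituting gives 1 = 45·69 − 32·97, so 69⁻¹ ≡ 45 (mod 97).
For any y ∈ ℤ/97ℤ, x = 45(y − 42) mod 97 satisfies T(x) = 69·45(y − 42) + 42 ≡ y (since 69·45 ≡ 1 mod 97). So every y has a preimage.
Therefore T is bijective.
Since T is bijective, we compute T⁻¹(32): solve 69x + 42 ≡ 32 (mod 97), i.e. 69x ≡ 87 (mod 97).
Multiplying by 69⁻¹ = 45 gives x ≡ 45·87 = 3915 = 40·97 + 35 ≡ 35 (mod 97).
Check: T(35) = 69·35 + 42 = 2457 = 25·97 + 32 ≡ 32 (mod 97).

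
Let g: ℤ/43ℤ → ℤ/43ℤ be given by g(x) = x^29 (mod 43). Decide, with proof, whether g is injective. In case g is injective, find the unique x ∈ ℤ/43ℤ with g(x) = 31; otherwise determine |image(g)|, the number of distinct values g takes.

14

Since 43 is prime, the nonzero elements of ℤ/43ℤ form a cyclic group of order 42.
As gcd(29, 42) = 1, raising to the 29th power is a bijection on this group: if a^29 ≡ b^29 then (ab^{−1})^29 = 1, and the only element of order dividing gcd(29, 42) = 1 is 1, so a = b.
With g(0) = 0 this makes g injective on all of ℤ/43ℤ, hence bijective (finite equal-size domain and codomain). In particular g is injective.
Since g is injective, we find the preimage of 31. The inverse of x ↦ x^29 on (ℤ/43ℤ)^× is x ↦ x^29, because 29·29 = 841 = 20·42 + 1 ≡ 1 (mod 42) and x^{42} = 1 for x ≠ 0 (Fermat). So g⁻¹(31) = 31^29 mod 43.
Repeated squaring mod 43: 31^1 ≡ 31, 31^2 ≡ 31² = 961 ≡ 15, 31^4 ≡ 15² = 225 ≡ 10, 31^8 ≡ 10² = 100 ≡ 14, 31^16 ≡ 14² = 196 ≡ 24. Since 29 = 16 + 8 + 4 + 1, 31^29 ≡ 24·14·10·31: 24·14 = 336 ≡ 35, then 35·10 = 350 ≡ 6, then 6·31 = 186 ≡ 14. So 31^29 ≡ 14 (mod 43).
Hence g⁻¹(31) = 14.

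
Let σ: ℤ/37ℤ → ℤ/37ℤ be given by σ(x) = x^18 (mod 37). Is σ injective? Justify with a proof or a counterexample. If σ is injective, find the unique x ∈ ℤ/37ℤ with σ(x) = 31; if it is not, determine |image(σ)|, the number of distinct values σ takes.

σ(1) = 1^18 = 1.
σ(3): Repeated squaring mod 37: 3^1 ≡ 3, 3^2 ≡ 3² = 9, 3^4 ≡ 9² = 81 ≡ 7, 3^8 ≡ 7² = 49 ≡ 12, 3^16 ≡ 12² = 144 ≡ 33. Since 18 = 16 + 2, 3^18 ≡ 33·9: 33·9 = 297 ≡ 1. So 3^18 ≡ 1 (mod 37).
So σ(1) = σ(3) = 1 while 1 ≠ 3, thus σ is not injective.
Since σ is not injective, we determine |image(σ)|. Computing x^18 mod 37 for each x (by repeated squaring, reducing mod 37 at every step), the values σ(0), σ(1), …, σ(36) are: 0, 1, 36, 1, 1, 36, 36, 1, 36, 1, 1, 1, 1, 36, 36, 36, 1, 36, 36, 36, 36, 1, 36, 36, 36, 1, 1, 1, 1, 36, 1, 36, 36, 1, 1, 36, 1.
The distinct values are {0, 1, 36}; there are 3 of them.

3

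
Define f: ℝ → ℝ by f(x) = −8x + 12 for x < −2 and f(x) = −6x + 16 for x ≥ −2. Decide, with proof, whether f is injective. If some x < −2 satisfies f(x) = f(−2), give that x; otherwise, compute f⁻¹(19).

Both pieces are strictly decreasing (slopes −8 and −6), so each is injective on its own interval.
The left piece maps (−∞, −2) onto (28, ∞); the right piece maps [−2, ∞) onto (−∞, 28].
These images are disjoint, so no value is attained by both pieces. So f is injective.
Because the two images are disjoint, no x < −2 has f(x) = f(−2), so we compute f⁻¹(19): 19 lies in (−∞, 28], so solve −6x + 16 = 19: x = (19 − 16)/(−6) = −1/2.

-1/2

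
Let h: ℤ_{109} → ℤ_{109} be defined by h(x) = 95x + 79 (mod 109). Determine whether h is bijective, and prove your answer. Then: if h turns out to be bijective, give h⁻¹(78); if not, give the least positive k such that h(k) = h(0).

39

If h(a) = h(b), then 95a ≡ 95b (mod 109). Because gcd(95, 109) = 1, we may cancel 95 to get a ≡ b (mod 109).
We now compute 95⁻¹ mod 109 explicitly. Euclid's algorithm: 109 = 1·95 + 14, 95 = 6·14 + 11, 14 = 1·11 + 3, 11 = 3·3 + 2, 3 = 1·2 + 1; back-substituting gives 1 = 70·95 − 61·109, so 95⁻¹ ≡ 70 (mod 109).
Then y ↦ 70(y − 79) is a two-sided inverse to h, so every y ∈ ℤ_{109} has a preimage.
So h is bijective.
Since h is bijective, we find h⁻¹(78): we need 95x ≡ 78 − 79 ≡ 108 (mod 109). Using 95⁻¹ = 70: x ≡ 70·108 = 7560 = 69·109 + 39, so x = 39.
Check: h(39) = 95·39 + 79 = 3784 = 34·109 + 78 ≡ 78 (mod 109).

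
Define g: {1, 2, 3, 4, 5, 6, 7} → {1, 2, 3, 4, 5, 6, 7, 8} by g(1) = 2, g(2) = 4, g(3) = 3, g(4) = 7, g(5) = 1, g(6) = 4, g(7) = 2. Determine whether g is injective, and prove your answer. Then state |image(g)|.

g(2) = 4 = g(6) with 2 ≠ 6, so g is not injective.
The image of g is {1, 2, 3, 4, 7}, which has 5 elements.

5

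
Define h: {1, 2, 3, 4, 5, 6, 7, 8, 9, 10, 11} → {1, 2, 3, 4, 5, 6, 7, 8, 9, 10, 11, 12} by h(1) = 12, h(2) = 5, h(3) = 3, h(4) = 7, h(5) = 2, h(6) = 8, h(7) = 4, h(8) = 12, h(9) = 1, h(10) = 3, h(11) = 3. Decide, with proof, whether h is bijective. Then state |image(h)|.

h(1) = 12 = h(8) with 1 ≠ 8, so h is not injective, hence not bijective.
The image of h is {1, 2, 3, 4, 5, 7, 8, 12}, which has 8 elements.

8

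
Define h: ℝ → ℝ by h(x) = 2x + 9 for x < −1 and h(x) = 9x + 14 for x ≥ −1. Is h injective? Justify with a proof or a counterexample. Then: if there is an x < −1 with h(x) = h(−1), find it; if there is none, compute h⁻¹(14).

-2

Both pieces are strictly increasing (slopes 2 and 9), so each is injective on its own interval.
The left piece maps (−∞, −1) onto (−∞, 7); the right piece maps [−1, ∞) onto [5, ∞).
These images overlap. In particular h(−1) = 5 (right piece), and solving 2x + 9 = 5 on the left piece gives x = −2 < −1.
So h(−2) = h(−1) with −2 ≠ −1, and h is not injective. This x = −2 is the requested value below −1.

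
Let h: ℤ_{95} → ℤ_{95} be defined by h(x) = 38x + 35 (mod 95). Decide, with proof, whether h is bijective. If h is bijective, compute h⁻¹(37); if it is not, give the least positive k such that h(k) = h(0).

We have gcd(38, 95) = 19 > 1. Taking s = 0 and t = 5: h(0) = 35 and h(5) = 38·5 + 35 = 225 ≡ 35 (mod 95).
So h(0) = h(5) while 0 ≠ 5, so h is not injective, hence not bijective.
Since h is not bijective, we find the least positive k with h(k) = h(0): this means 38k ≡ 0 (mod 95), i.e. 95 ∣ 38k. Since gcd(38, 95) = 19, dividing through by 19 this holds exactly when 5 ∣ 2k, and as gcd(2, 5) = 1, exactly when 5 ∣ k.
The smallest positive such k is 5.

5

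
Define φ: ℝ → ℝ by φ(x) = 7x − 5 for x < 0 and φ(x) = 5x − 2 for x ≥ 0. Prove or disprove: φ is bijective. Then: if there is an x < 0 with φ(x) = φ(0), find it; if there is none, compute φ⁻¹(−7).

Both pieces are strictly increasing (slopes 7 and 5), so each is injective on its own interval.
The left piece maps (−∞, 0) onto (−∞, −5); the right piece maps [0, ∞) onto [−2, ∞).
The images leave a gap (−5 has no preimage), so φ is not surjective, hence not bijective.
Because the two images are disjoint, no x < 0 has φ(x) = φ(0), so we compute φ⁻¹(−7): −7 lies in (−∞, −5), so solve 7x − 5 = −7: x = (−7 + 5)/7 = −2/7.

-2/7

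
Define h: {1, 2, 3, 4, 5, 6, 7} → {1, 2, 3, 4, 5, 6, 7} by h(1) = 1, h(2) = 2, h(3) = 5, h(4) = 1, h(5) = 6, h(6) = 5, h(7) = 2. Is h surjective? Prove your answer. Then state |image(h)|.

4

No element maps to 3, so h is not surjective.
The image of h is {1, 2, 5, 6}, which has 4 elements.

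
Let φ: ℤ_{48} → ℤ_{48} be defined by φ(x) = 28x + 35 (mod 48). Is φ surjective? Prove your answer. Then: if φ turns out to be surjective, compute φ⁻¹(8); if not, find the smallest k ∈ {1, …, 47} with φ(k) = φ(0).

Since gcd(28, 48) = 4, we have 28x ≡ 0 (mod 4) for all x, so φ(x) ≡ 3 (mod 4).
But 0 ≢ 3 (mod 4), so 0 ∈ ℤ_{48} has no preimage. Therefore φ is not surjective.
Since φ is not surjective, we find the least positive k with φ(k) = φ(0): this means 28k ≡ 0 (mod 48), i.e. 48 ∣ 28k. Since gcd(28, 48) = 4, dividing through by 4 this holds exactly when 12 ∣ 7k, and as gcd(7, 12) = 1, exactly when 12 ∣ k.
The smallest positive such k is 12.

12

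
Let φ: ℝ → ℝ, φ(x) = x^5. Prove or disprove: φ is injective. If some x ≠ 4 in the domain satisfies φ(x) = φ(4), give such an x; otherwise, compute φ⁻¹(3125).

5

On ℝ, x ↦ x^5 is strictly increasing (since 5 is odd), so φ(s) = φ(t) forces s = t. Hence φ is injective.
Since x ↦ x^5 is strictly increasing on ℝ, it is injective there, so no x ≠ 4 in the domain has φ(x) = φ(4). We therefore compute φ⁻¹(3125) = 3125^{1/5} = 5 (indeed 5^5 = 3125).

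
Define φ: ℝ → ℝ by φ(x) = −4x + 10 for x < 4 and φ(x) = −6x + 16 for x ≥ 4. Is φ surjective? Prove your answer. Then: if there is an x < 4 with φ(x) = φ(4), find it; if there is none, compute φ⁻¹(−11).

9/2

Both pieces are strictly decreasing (slopes −4 and −6), so each is injective on its own interval.
The left piece maps (−∞, 4) onto (−6, ∞); the right piece maps [4, ∞) onto (−∞, −8].
The union (−6, ∞) ∪ (−∞, −8] omits the interval between −6 and −8; in particular −6 has no preimage. So φ is not surjective.
Because the two images are disjoint, no x < 4 has φ(x) = φ(4), so we compute φ⁻¹(−11): −11 lies in (−∞, −8], so solve −6x + 16 = −11: x = (−11 − 16)/(−6) = 9/2.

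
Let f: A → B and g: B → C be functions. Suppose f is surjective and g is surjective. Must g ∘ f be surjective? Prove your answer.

Let c ∈ C. Since g is surjective, there is b ∈ B with g(b) = c. Since f is surjective, there is a ∈ A with f(a) = b.
Then (g ∘ f)(a) = g(b) = c. Thus g ∘ f is surjective.

surjective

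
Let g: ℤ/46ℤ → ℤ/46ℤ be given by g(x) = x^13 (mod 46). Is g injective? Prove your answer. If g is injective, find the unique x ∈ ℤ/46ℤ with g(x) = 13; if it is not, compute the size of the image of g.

29

Computing x^13 mod 46 for each x (by repeated squaring, reducing mod 46 at every step), the values g(0), g(1), …, g(45) are: 0, 1, 4, 9, 16, 21, 36, 43, 18, 35, 38, 17, 6, 31, 34, 5, 26, 33, 2, 7, 14, 19, 22, 23, 24, 27, 32, 39, 44, 13, 20, 41, 12, 15, 40, 29, 8, 11, 28, 3, 10, 25, 30, 37, 42, 45.
Every element of ℤ/46ℤ appears exactly once in this list, so g is a bijection, and in particular injective.
Since g is injective, we read off the preimage of 13 from the same table: g(29) = 13, so g⁻¹(13) = 29.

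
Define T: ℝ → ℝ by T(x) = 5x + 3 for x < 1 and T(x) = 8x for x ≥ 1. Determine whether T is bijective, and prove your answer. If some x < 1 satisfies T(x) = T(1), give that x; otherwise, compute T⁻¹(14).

Both pieces are strictly increasing (slopes 5 and 8), so each is injective on its own interval.
The left piece maps (−∞, 1) onto (−∞, 8); the right piece maps [1, ∞) onto [8, ∞).
Since 8 = 8, the images partition ℝ: T is injective and surjective, hence bijective.
Because the two images are disjoint, no x < 1 has T(x) = T(1), so we compute T⁻¹(14): 14 lies in [8, ∞), so solve 8x = 14: x = (14 − 0)/8 = 7/4.

7/4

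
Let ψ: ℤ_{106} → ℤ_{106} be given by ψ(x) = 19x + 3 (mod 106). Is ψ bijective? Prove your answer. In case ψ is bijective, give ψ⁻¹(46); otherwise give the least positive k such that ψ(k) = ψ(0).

By definition, injectivity means: for all a, b in the domain, ψ(a) = ψ(b) implies a = b.
Suppose ψ(a) = ψ(b) in ℤ_{106}. Then 19a + 3 ≡ 19b + 3 (mod 106), hence 19(a − b) ≡ 0 (mod 106).
Since gcd(19, 106) = 1, 19 is invertible modulo 106, thus a − b ≡ 0 (mod 106), i.e. a = b.
We now compute 19⁻¹ mod 106 explicitly. Euclid's algorithm: 106 = 5·19 + 11, 19 = 1·11 + 8, 11 = 1·8 + 3, 8 = 2·3 + 2, 3 = 1·2 + 1; back-substituting gives 1 = 67·19 − 12·106, so 19⁻¹ ≡ 67 (mod 106).
For any y ∈ ℤ_{106}, x = 67(y − 3) mod 106 satisfies ψ(x) = 19·67(y − 3) + 3 ≡ y (since 19·67 ≡ 1 mod 106). So every y has a preimage.
So ψ is bijective.
Since ψ is bijective, we compute ψ⁻¹(46): solve 19x + 3 ≡ 46 (mod 106), i.e. 19x ≡ 43 (mod 106).
Multiplying by 19⁻¹ = 67 gives x ≡ 67·43 = 2881 = 27·106 + 19 ≡ 19 (mod 106).
Check: ψ(19) = 19·19 + 3 = 364 = 3·106 + 46 ≡ 46 (mod 106).

19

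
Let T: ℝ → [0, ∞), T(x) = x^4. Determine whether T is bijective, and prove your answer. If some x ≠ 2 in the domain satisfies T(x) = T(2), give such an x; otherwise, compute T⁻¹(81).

T(2) = 16 = (−2)^4 = T(−2) (since 4 is even), with 2 ≠ −2. So T is not injective, hence not bijective.
For the follow-up, such an x exists: taking x = −2 ∈ ℝ gives T(−2) = 16 = T(2) with −2 ≠ 2.

-2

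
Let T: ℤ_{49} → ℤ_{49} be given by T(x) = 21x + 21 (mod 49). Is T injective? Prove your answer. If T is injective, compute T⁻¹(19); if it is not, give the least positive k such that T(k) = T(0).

We have gcd(21, 49) = 7 > 1. Taking u = 0 and v = 7: T(0) = 21 and T(7) = 21·7 + 21 = 168 ≡ 21 (mod 49).
So T(0) = T(7) while 0 ≠ 7, thus T is not injective.
Since T is not injective, we find the least positive k with T(k) = T(0): this means 21k ≡ 0 (mod 49), i.e. 49 ∣ 21k. Since gcd(21, 49) = 7, dividing through by 7 this holds exactly when 7 ∣ 3k, and as gcd(3, 7) = 1, exactly when 7 ∣ k.
The smallest positive such k is 7.

7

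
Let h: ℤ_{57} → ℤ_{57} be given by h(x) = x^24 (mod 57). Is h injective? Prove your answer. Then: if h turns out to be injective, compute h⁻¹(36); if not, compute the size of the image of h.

h(2): Repeated squaring mod 57: 2^1 ≡ 2, 2^2 ≡ 2² = 4, 2^4 ≡ 4² = 16, 2^8 ≡ 16² = 256 ≡ 28, 2^16 ≡ 28² = 784 ≡ 43. Since 24 = 16 + 8, 2^24 ≡ 43·28: 43·28 = 1204 ≡ 7. So 2^24 ≡ 7 (mod 57).
h(5): Repeated squaring mod 57: 5^1 ≡ 5, 5^2 ≡ 5² = 25, 5^4 ≡ 25² = 625 ≡ 55, 5^8 ≡ 55² = 3025 ≡ 4, 5^16 ≡ 4² = 16. Since 24 = 16 + 8, 5^24 ≡ 16·4: 16·4 = 64 ≡ 7. So 5^24 ≡ 7 (mod 57).
So h(2) = h(5) = 7 while 2 ≠ 5, thus h is not injective.
Since h is not injective, we determine |image(h)|. Computing x^24 mod 57 for each x (by repeated squaring, reducing mod 57 at every step), the values h(0), h(1), …, h(56) are: 0, 1, 7, 45, 49, 7, 30, 1, 1, 30, 49, 1, 39, 49, 7, 30, 7, 7, 39, 19, 1, 45, 7, 49, 45, 49, 1, 39, 49, 49, 39, 1, 49, 45, 49, 7, 45, 1, 19, 39, 7, 7, 30, 7, 49, 39, 1, 49, 30, 1, 1, 30, 7, 49, 45, 7, 1.
The distinct values are {0, 1, 7, 19, 30, 39, 45, 49}; there are 8 of them.

8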